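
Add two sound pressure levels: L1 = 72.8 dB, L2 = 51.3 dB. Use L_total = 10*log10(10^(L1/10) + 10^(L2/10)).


10^(72.8/10) = 1.90546e+07
10^(51.3/10) = 134896
Sum = 1.90546e+07 + 134896 = 1.91895e+07
L_total = 10*log10(1.91895e+07) = 72.831 dB


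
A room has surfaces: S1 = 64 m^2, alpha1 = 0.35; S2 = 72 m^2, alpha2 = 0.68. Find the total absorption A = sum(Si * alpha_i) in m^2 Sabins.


64 * 0.35 = 22.4
72 * 0.68 = 48.96
A_total = 22.4 + 48.96 = 71.36 m^2


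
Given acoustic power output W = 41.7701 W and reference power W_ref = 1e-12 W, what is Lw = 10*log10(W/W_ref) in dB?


W / W_ref = 41.7701 / 1e-12 = 4.17701e+13
Lw = 10 * log10(4.17701e+13) = 136.21 dB


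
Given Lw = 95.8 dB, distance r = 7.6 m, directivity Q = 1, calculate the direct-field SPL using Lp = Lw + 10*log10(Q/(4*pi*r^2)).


4*pi*r^2 = 4*pi*7.6^2 = 725.834 m^2
Q / (4*pi*r^2) = 1 / 725.834 = 0.00137773
Lp = 95.8 + 10*log10(0.00137773) = 67.192 dB


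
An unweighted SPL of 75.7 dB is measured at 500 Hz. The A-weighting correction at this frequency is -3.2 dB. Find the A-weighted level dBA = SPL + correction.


A-weighting table: 500 Hz -> -3.2 dB correction
SPL_A = SPL + correction = 75.7 + (-3.2) = 72.5 dBA


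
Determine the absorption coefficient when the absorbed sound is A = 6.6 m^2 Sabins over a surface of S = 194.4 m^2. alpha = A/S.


Absorption coefficient = absorbed power / incident power
alpha = A / S = 6.6 / 194.4 = 0.033951


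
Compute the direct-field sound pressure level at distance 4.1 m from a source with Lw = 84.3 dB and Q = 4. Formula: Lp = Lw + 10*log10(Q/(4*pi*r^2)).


4*pi*r^2 = 4*pi*4.1^2 = 211.241 m^2
Q / (4*pi*r^2) = 4 / 211.241 = 0.0189357
Lp = 84.3 + 10*log10(0.0189357) = 67.073 dB


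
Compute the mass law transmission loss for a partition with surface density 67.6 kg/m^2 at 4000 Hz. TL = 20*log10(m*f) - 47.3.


m * f = 67.6 * 4000 = 270400
20*log10(270400) = 108.64 dB
TL = 108.64 - 47.3 = 61.34 dB


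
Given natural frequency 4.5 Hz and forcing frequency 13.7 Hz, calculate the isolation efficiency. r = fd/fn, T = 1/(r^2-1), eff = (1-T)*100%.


r = 13.7 / 4.5 = 3.04444
r^2 - 1 = 3.04444^2 - 1 = 8.26861
T = 1/8.26861 = 0.120939
Efficiency = (1 - 0.120939)*100 = 87.906 %


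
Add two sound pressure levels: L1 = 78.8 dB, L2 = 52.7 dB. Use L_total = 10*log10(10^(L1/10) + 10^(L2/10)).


10^(78.8/10) = 7.58578e+07
10^(52.7/10) = 186209
Sum = 7.58578e+07 + 186209 = 7.6044e+07
L_total = 10*log10(7.6044e+07) = 78.811 dB


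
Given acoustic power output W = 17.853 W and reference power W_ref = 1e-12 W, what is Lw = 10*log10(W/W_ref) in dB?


W / W_ref = 17.853 / 1e-12 = 1.7853e+13
Lw = 10 * log10(1.7853e+13) = 132.52 dB


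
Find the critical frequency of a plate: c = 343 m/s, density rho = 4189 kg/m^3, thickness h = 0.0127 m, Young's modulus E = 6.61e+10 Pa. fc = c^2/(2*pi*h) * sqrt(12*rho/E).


12*rho/E = 12*4189/6.61e+10 = 7.60484e-07
sqrt(12*rho/E) = sqrt(7.60484e-07) = 0.000872057
c^2/(2*pi*h) = 343^2/(2*pi*0.0127) = 1.47436e+06
fc = 1.47436e+06 * 0.000872057 = 1285.7 Hz


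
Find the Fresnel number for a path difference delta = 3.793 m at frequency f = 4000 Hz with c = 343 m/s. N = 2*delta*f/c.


N = 2*delta*f/c = 2*delta/lambda, where lambda = c/f
lambda = 343 / 4000 = 0.08575 m
N = 2 * 3.793 / 0.08575 = 88.466


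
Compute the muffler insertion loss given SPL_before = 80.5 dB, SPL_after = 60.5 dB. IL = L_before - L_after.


Insertion loss = SPL without muffler - SPL with muffler
IL = 80.5 - 60.5 = 20 dB


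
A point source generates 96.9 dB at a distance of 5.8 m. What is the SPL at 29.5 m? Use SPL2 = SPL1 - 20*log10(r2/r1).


r2/r1 = 29.5/5.8 = 5.08621
Correction = 20*log10(5.08621) = 14.1279 dB
SPL2 = 96.9 - 14.1279 = 82.772 dB


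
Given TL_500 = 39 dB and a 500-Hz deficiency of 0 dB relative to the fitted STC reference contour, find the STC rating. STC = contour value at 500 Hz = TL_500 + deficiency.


By ASTM E413, STC = value of the fitted reference contour at 500 Hz.
Contour value at 500 Hz = TL_500 + deficiency = 39 + 0 = 39
STC = 39


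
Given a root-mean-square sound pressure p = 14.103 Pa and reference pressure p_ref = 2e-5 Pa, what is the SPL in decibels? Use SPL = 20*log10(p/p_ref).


p / p_ref = 14.103 / 2e-5 = 705150
SPL = 20 * log10(705150) = 116.97 dB


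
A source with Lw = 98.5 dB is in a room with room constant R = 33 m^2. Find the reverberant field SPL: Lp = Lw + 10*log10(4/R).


4/R = 4/33 = 0.121212
Lp = 98.5 + 10*log10(0.121212) = 89.335 dB


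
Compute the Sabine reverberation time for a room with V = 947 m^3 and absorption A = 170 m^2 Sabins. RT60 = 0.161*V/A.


RT60 = 0.161 * 947 / 170 = 0.89686 s


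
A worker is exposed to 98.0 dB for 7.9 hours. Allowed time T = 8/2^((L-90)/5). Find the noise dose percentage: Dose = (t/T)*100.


T_allowed = 8 / 2^((98.0 - 90)/5) = 2.63902 hr
Dose = 7.9 / 2.63902 * 100 = 299.35 %


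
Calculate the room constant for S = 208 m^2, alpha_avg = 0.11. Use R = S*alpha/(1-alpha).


R = 208 * 0.11 / (1 - 0.11) = 25.708 m^2


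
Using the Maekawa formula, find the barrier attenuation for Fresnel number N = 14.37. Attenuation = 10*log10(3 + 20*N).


3 + 20*N = 3 + 20*14.37 = 290.4
Att = 10*log10(290.4) = 24.63 dB


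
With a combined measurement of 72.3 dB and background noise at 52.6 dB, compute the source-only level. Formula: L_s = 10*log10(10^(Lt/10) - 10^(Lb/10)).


10^(72.3/10) = 1.69824e+07
10^(52.6/10) = 181970
Difference = 1.69824e+07 - 181970 = 1.68004e+07
L_source = 10*log10(1.68004e+07) = 72.253 dB


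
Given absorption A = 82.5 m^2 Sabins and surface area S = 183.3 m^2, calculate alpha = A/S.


Absorption coefficient = absorbed power / incident power
alpha = A / S = 82.5 / 183.3 = 0.45008


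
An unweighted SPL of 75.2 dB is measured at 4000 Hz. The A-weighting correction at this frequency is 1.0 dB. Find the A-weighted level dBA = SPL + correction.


A-weighting table: 4000 Hz -> 1.0 dB correction
SPL_A = SPL + correction = 75.2 + (1.0) = 76.2 dBA


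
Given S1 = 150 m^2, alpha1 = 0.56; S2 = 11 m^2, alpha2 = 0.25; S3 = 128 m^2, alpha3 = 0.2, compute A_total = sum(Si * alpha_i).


150 * 0.56 = 84
11 * 0.25 = 2.75
128 * 0.2 = 25.6
A_total = 84 + 2.75 + 25.6 = 112.35 m^2


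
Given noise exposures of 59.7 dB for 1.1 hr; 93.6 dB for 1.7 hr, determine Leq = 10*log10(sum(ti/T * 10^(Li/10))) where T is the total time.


T_total = 1.1 + 1.7 = 2.8 hr
(1.1/2.8) * 10^(59.7/10) = 366636
(1.7/2.8) * 10^(93.6/10) = 1.39088e+09
Sum = 366636 + 1.39088e+09 = 1.39125e+09
Leq = 10*log10(1.39125e+09) = 91.434 dB


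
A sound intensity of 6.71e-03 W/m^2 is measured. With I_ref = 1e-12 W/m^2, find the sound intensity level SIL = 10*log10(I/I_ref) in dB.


I / I_ref = 6.71e-03 / 1e-12 = 6.71e+09
SIL = 10 * log10(6.71e+09) = 98.267 dB


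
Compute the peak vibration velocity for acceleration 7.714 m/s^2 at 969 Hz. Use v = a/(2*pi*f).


omega = 2*pi*f = 2*pi*969 = 6088.41 rad/s
v = a / omega = 7.714 / 6088.41 = 0.001267 m/s


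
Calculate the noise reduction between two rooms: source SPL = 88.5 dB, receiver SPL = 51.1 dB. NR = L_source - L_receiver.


NR = L_source - L_receiver (difference between source and receiving room levels)
NR = 88.5 - 51.1 = 37.4 dB


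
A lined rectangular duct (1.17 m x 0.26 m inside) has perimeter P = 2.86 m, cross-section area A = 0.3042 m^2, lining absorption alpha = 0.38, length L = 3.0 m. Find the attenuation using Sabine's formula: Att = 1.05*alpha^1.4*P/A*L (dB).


alpha^1.4 = 0.38^1.4 = 0.258046
Attenuation rate = 1.05 * alpha^1.4 * P / A
= 1.05 * 0.258046 * 2.86 / 0.3042 = 2.54738 dB/m
Total Att = 2.54738 * 3.0 = 7.6421 dB


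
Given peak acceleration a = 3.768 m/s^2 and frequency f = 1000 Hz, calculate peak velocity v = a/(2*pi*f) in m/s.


omega = 2*pi*f = 2*pi*1000 = 6283.19 rad/s
v = a / omega = 3.768 / 6283.19 = 0.0005997 m/s


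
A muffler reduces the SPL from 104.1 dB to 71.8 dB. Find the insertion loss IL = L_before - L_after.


Insertion loss = SPL without muffler - SPL with muffler
IL = 104.1 - 71.8 = 32.3 dB


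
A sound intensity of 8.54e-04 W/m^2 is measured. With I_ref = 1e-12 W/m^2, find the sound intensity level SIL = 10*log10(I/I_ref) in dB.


I / I_ref = 8.54e-04 / 1e-12 = 8.54e+08
SIL = 10 * log10(8.54e+08) = 89.315 dB


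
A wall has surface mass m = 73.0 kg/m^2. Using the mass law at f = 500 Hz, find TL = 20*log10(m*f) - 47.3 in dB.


m * f = 73.0 * 500 = 36500
20*log10(36500) = 91.2459 dB
TL = 91.2459 - 47.3 = 43.946 dB


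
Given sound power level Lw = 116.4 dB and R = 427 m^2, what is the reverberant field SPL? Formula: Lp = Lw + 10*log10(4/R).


4/R = 4/427 = 0.00936768
Lp = 116.4 + 10*log10(0.00936768) = 96.116 dB


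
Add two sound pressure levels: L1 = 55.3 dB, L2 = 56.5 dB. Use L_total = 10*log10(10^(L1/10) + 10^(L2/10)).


10^(55.3/10) = 338844
10^(56.5/10) = 446684
Sum = 338844 + 446684 = 785528
L_total = 10*log10(785528) = 58.952 dB


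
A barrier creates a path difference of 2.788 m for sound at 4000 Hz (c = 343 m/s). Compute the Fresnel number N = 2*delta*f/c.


N = 2*delta*f/c = 2*delta/lambda, where lambda = c/f
lambda = 343 / 4000 = 0.08575 m
N = 2 * 2.788 / 0.08575 = 65.026


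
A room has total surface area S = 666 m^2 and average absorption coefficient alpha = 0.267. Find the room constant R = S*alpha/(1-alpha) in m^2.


R = 666 * 0.267 / (1 - 0.267) = 242.59 m^2


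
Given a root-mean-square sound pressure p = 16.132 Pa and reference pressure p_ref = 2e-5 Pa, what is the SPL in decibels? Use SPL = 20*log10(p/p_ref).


p / p_ref = 16.132 / 2e-5 = 806600
SPL = 20 * log10(806600) = 118.13 dB


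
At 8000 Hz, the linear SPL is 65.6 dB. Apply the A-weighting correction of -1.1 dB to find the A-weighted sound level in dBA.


A-weighting table: 8000 Hz -> -1.1 dB correction
SPL_A = SPL + correction = 65.6 + (-1.1) = 64.5 dBA


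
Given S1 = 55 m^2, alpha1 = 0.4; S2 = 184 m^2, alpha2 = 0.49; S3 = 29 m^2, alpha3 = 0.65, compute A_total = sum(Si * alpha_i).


55 * 0.4 = 22
184 * 0.49 = 90.16
29 * 0.65 = 18.85
A_total = 22 + 90.16 + 18.85 = 131.01 m^2


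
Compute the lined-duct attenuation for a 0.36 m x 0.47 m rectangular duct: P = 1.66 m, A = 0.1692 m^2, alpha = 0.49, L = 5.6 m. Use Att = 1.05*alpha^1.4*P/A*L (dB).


alpha^1.4 = 0.49^1.4 = 0.368362
Attenuation rate = 1.05 * alpha^1.4 * P / A
= 1.05 * 0.368362 * 1.66 / 0.1692 = 3.79465 dB/m
Total Att = 3.79465 * 5.6 = 21.25 dB


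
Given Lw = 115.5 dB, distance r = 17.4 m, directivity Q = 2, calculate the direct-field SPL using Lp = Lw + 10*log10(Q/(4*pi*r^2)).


4*pi*r^2 = 4*pi*17.4^2 = 3804.59 m^2
Q / (4*pi*r^2) = 2 / 3804.59 = 0.000525681
Lp = 115.5 + 10*log10(0.000525681) = 82.707 dB


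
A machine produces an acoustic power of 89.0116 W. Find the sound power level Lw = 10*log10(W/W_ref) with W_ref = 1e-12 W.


W / W_ref = 89.0116 / 1e-12 = 8.90116e+13
Lw = 10 * log10(8.90116e+13) = 139.49 dB


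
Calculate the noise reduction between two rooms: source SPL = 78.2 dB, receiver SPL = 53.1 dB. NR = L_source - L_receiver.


NR = L_source - L_receiver (difference between source and receiving room levels)
NR = 78.2 - 53.1 = 25.1 dB


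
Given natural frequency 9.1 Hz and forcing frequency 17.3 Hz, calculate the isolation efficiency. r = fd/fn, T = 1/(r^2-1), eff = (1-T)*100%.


r = 17.3 / 9.1 = 1.9011
r^2 - 1 = 1.9011^2 - 1 = 2.61418
T = 1/2.61418 = 0.382529
Efficiency = (1 - 0.382529)*100 = 61.747 %


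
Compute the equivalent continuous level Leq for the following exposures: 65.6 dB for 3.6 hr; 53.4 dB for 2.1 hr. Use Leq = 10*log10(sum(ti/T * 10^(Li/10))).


T_total = 3.6 + 2.1 = 5.7 hr
(3.6/5.7) * 10^(65.6/10) = 2.29312e+06
(2.1/5.7) * 10^(53.4/10) = 80601.7
Sum = 2.29312e+06 + 80601.7 = 2.37372e+06
Leq = 10*log10(2.37372e+06) = 63.754 dB


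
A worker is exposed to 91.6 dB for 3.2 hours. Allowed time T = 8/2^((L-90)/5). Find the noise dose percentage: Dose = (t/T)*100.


T_allowed = 8 / 2^((91.6 - 90)/5) = 6.40856 hr
Dose = 3.2 / 6.40856 * 100 = 49.933 %


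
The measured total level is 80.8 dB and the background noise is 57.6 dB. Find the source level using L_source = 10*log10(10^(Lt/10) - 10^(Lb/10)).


10^(80.8/10) = 1.20226e+08
10^(57.6/10) = 575440
Difference = 1.20226e+08 - 575440 = 1.19651e+08
L_source = 10*log10(1.19651e+08) = 80.779 dB


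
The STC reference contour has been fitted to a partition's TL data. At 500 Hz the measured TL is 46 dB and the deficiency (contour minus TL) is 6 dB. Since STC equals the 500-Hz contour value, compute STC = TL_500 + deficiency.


By ASTM E413, STC = value of the fitted reference contour at 500 Hz.
Contour value at 500 Hz = TL_500 + deficiency = 46 + 6 = 52
STC = 52


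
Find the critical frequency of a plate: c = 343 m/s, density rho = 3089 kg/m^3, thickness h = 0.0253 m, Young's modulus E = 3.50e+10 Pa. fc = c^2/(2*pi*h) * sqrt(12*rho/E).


12*rho/E = 12*3089/3.50e+10 = 1.05909e-06
sqrt(12*rho/E) = sqrt(1.05909e-06) = 0.00102912
c^2/(2*pi*h) = 343^2/(2*pi*0.0253) = 740096
fc = 740096 * 0.00102912 = 761.65 Hz


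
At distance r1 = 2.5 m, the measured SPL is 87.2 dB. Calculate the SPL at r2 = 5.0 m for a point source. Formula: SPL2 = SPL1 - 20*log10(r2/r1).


r2/r1 = 5.0/2.5 = 2
Correction = 20*log10(2) = 6.0206 dB
SPL2 = 87.2 - 6.0206 = 81.179 dB


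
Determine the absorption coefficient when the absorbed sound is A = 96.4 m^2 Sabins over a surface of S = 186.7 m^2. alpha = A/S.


Absorption coefficient = absorbed power / incident power
alpha = A / S = 96.4 / 186.7 = 0.51634


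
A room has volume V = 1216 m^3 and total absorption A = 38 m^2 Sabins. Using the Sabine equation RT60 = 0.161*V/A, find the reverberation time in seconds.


RT60 = 0.161 * 1216 / 38 = 5.152 s


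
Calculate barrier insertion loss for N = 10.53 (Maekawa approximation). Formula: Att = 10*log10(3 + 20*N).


3 + 20*N = 3 + 20*10.53 = 213.6
Att = 10*log10(213.6) = 23.296 dB


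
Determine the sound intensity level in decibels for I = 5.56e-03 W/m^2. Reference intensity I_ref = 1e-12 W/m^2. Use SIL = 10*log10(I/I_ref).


I / I_ref = 5.56e-03 / 1e-12 = 5.56e+09
SIL = 10 * log10(5.56e+09) = 97.451 dB


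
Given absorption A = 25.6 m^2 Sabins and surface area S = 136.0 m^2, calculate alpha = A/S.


Absorption coefficient = absorbed power / incident power
alpha = A / S = 25.6 / 136.0 = 0.18824


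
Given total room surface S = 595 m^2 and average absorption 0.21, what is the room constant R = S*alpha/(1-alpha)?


R = 595 * 0.21 / (1 - 0.21) = 158.16 m^2


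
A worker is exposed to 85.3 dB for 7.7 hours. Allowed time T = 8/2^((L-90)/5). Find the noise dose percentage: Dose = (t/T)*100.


T_allowed = 8 / 2^((85.3 - 90)/5) = 15.3482 hr
Dose = 7.7 / 15.3482 * 100 = 50.169 %


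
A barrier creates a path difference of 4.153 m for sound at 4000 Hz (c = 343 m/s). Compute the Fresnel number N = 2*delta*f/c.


N = 2*delta*f/c = 2*delta/lambda, where lambda = c/f
lambda = 343 / 4000 = 0.08575 m
N = 2 * 4.153 / 0.08575 = 96.863


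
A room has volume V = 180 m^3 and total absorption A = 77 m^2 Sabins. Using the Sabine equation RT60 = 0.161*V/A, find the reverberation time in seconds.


RT60 = 0.161 * 180 / 77 = 0.37636 s


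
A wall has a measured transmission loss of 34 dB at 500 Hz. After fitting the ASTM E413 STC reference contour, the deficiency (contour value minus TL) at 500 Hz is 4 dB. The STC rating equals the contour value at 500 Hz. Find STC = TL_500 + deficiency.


By ASTM E413, STC = value of the fitted reference contour at 500 Hz.
Contour value at 500 Hz = TL_500 + deficiency = 34 + 4 = 38
STC = 38


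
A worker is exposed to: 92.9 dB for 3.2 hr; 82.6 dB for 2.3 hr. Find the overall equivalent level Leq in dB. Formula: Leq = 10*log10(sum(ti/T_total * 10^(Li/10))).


T_total = 3.2 + 2.3 = 5.5 hr
(3.2/5.5) * 10^(92.9/10) = 1.13446e+09
(2.3/5.5) * 10^(82.6/10) = 7.60966e+07
Sum = 1.13446e+09 + 7.60966e+07 = 1.21056e+09
Leq = 10*log10(1.21056e+09) = 90.83 dB


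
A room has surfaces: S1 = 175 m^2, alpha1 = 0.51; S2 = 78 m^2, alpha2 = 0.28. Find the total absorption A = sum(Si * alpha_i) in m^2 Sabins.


175 * 0.51 = 89.25
78 * 0.28 = 21.84
A_total = 89.25 + 21.84 = 111.09 m^2


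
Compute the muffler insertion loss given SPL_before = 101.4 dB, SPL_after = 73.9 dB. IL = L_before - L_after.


Insertion loss = SPL without muffler - SPL with muffler
IL = 101.4 - 73.9 = 27.5 dB


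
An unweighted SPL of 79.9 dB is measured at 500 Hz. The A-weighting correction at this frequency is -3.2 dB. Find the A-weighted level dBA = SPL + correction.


A-weighting table: 500 Hz -> -3.2 dB correction
SPL_A = SPL + correction = 79.9 + (-3.2) = 76.7 dBA


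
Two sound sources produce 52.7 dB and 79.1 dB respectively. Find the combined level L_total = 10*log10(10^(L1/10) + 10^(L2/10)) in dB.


10^(52.7/10) = 186209
10^(79.1/10) = 8.12831e+07
Sum = 186209 + 8.12831e+07 = 8.14693e+07
L_total = 10*log10(8.14693e+07) = 79.11 dB


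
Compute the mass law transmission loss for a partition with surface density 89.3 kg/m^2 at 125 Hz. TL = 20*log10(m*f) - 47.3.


m * f = 89.3 * 125 = 11162.5
20*log10(11162.5) = 80.9552 dB
TL = 80.9552 - 47.3 = 33.655 dB


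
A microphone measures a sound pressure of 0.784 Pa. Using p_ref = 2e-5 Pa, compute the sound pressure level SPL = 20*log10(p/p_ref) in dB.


p / p_ref = 0.784 / 2e-5 = 39200
SPL = 20 * log10(39200) = 91.866 dB


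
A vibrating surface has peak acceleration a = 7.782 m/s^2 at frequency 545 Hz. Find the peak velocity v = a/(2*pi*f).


omega = 2*pi*f = 2*pi*545 = 3424.34 rad/s
v = a / omega = 7.782 / 3424.34 = 0.0022726 m/s


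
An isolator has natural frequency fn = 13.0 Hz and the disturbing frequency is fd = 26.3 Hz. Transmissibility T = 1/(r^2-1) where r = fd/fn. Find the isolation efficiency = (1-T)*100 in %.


r = 26.3 / 13.0 = 2.02308
r^2 - 1 = 2.02308^2 - 1 = 3.09285
T = 1/3.09285 = 0.323326
Efficiency = (1 - 0.323326)*100 = 67.667 %


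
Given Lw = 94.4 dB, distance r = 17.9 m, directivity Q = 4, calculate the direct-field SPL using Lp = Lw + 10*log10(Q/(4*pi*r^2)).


4*pi*r^2 = 4*pi*17.9^2 = 4026.39 m^2
Q / (4*pi*r^2) = 4 / 4026.39 = 0.000993446
Lp = 94.4 + 10*log10(0.000993446) = 64.371 dB


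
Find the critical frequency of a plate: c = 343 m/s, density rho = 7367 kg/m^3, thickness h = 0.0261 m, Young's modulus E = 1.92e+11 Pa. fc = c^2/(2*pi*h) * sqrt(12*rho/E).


12*rho/E = 12*7367/1.92e+11 = 4.60437e-07
sqrt(12*rho/E) = sqrt(4.60437e-07) = 0.000678555
c^2/(2*pi*h) = 343^2/(2*pi*0.0261) = 717411
fc = 717411 * 0.000678555 = 486.8 Hz


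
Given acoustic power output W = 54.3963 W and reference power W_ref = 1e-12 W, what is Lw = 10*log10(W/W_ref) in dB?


W / W_ref = 54.3963 / 1e-12 = 5.43963e+13
Lw = 10 * log10(5.43963e+13) = 137.36 dB


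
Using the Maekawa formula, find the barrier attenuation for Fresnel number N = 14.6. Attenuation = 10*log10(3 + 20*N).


3 + 20*N = 3 + 20*14.6 = 295
Att = 10*log10(295) = 24.698 dB


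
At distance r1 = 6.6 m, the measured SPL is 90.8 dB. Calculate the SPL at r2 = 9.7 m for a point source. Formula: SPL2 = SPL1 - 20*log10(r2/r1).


r2/r1 = 9.7/6.6 = 1.4697
Correction = 20*log10(1.4697) = 3.34457 dB
SPL2 = 90.8 - 3.34457 = 87.455 dB


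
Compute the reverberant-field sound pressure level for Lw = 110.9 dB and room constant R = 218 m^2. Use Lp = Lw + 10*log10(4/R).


4/R = 4/218 = 0.0183486
Lp = 110.9 + 10*log10(0.0183486) = 93.536 dB


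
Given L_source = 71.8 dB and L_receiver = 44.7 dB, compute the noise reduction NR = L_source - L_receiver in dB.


NR = L_source - L_receiver (difference between source and receiving room levels)
NR = 71.8 - 44.7 = 27.1 dB


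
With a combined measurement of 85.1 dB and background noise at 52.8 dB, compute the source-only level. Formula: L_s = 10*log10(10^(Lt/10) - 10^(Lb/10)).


10^(85.1/10) = 3.23594e+08
10^(52.8/10) = 190546
Difference = 3.23594e+08 - 190546 = 3.23403e+08
L_source = 10*log10(3.23403e+08) = 85.097 dB


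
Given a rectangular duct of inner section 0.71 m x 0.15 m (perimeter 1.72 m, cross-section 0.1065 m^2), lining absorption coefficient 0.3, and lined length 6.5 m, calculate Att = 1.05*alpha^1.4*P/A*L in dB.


alpha^1.4 = 0.3^1.4 = 0.18534
Attenuation rate = 1.05 * alpha^1.4 * P / A
= 1.05 * 0.18534 * 1.72 / 0.1065 = 3.14295 dB/m
Total Att = 3.14295 * 6.5 = 20.429 dB


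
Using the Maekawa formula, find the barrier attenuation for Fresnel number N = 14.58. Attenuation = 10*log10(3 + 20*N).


3 + 20*N = 3 + 20*14.58 = 294.6
Att = 10*log10(294.6) = 24.692 dB


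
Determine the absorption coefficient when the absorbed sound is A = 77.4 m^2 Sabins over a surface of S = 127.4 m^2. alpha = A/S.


Absorption coefficient = absorbed power / incident power
alpha = A / S = 77.4 / 127.4 = 0.60754


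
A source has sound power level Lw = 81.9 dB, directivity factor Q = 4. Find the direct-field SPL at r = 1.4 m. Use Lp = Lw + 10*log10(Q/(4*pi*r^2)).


4*pi*r^2 = 4*pi*1.4^2 = 24.6301 m^2
Q / (4*pi*r^2) = 4 / 24.6301 = 0.162403
Lp = 81.9 + 10*log10(0.162403) = 74.006 dB


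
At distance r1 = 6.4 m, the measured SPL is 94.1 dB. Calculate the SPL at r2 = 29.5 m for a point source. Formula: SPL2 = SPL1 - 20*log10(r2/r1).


r2/r1 = 29.5/6.4 = 4.60938
Correction = 20*log10(4.60938) = 13.2729 dB
SPL2 = 94.1 - 13.2729 = 80.827 dB


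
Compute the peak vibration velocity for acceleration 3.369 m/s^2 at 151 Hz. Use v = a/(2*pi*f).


omega = 2*pi*f = 2*pi*151 = 948.761 rad/s
v = a / omega = 3.369 / 948.761 = 0.0035509 m/s


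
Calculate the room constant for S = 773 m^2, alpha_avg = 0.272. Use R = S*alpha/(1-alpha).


R = 773 * 0.272 / (1 - 0.272) = 288.81 m^2


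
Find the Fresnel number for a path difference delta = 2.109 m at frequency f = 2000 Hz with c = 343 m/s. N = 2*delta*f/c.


N = 2*delta*f/c = 2*delta/lambda, where lambda = c/f
lambda = 343 / 2000 = 0.1715 m
N = 2 * 2.109 / 0.1715 = 24.595


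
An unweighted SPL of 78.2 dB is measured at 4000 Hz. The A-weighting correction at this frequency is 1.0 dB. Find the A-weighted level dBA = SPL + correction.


A-weighting table: 4000 Hz -> 1.0 dB correction
SPL_A = SPL + correction = 78.2 + (1.0) = 79.2 dBA


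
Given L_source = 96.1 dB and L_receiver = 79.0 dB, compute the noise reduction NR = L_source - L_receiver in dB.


NR = L_source - L_receiver (difference between source and receiving room levels)
NR = 96.1 - 79.0 = 17.1 dB


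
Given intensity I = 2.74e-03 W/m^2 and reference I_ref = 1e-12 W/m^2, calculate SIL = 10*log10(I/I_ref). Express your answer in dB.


I / I_ref = 2.74e-03 / 1e-12 = 2.74e+09
SIL = 10 * log10(2.74e+09) = 94.378 dB


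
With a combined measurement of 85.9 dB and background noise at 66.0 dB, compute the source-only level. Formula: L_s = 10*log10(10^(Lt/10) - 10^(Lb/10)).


10^(85.9/10) = 3.89045e+08
10^(66.0/10) = 3.98107e+06
Difference = 3.89045e+08 - 3.98107e+06 = 3.85064e+08
L_source = 10*log10(3.85064e+08) = 85.855 dB


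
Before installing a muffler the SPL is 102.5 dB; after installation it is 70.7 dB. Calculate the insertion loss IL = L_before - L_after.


Insertion loss = SPL without muffler - SPL with muffler
IL = 102.5 - 70.7 = 31.8 dB


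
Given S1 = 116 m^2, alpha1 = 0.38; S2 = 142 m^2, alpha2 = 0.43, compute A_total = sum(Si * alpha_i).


116 * 0.38 = 44.08
142 * 0.43 = 61.06
A_total = 44.08 + 61.06 = 105.14 m^2


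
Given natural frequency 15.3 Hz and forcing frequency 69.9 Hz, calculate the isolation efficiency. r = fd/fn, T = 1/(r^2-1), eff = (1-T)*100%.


r = 69.9 / 15.3 = 4.56863
r^2 - 1 = 4.56863^2 - 1 = 19.8724
T = 1/19.8724 = 0.050321
Efficiency = (1 - 0.050321)*100 = 94.968 %


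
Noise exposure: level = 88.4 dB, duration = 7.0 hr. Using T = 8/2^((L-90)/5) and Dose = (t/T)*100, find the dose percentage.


T_allowed = 8 / 2^((88.4 - 90)/5) = 9.98664 hr
Dose = 7.0 / 9.98664 * 100 = 70.094 %


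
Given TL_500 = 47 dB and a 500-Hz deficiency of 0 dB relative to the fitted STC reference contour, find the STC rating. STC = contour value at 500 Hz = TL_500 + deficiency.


By ASTM E413, STC = value of the fitted reference contour at 500 Hz.
Contour value at 500 Hz = TL_500 + deficiency = 47 + 0 = 47
STC = 47


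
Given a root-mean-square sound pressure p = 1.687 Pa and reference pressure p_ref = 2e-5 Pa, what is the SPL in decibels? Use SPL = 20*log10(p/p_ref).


p / p_ref = 1.687 / 2e-5 = 84350
SPL = 20 * log10(84350) = 98.522 dB


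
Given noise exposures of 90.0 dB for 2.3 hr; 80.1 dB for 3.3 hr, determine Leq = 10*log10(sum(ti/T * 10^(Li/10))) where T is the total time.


T_total = 2.3 + 3.3 = 5.6 hr
(2.3/5.6) * 10^(90.0/10) = 4.10714e+08
(3.3/5.6) * 10^(80.1/10) = 6.03012e+07
Sum = 4.10714e+08 + 6.03012e+07 = 4.71015e+08
Leq = 10*log10(4.71015e+08) = 86.73 dB


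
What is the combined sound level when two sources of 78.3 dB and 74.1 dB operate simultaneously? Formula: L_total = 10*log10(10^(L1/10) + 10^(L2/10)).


10^(78.3/10) = 6.76083e+07
10^(74.1/10) = 2.5704e+07
Sum = 6.76083e+07 + 2.5704e+07 = 9.33123e+07
L_total = 10*log10(9.33123e+07) = 79.699 dB


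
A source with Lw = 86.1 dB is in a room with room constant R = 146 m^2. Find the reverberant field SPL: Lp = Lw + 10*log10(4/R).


4/R = 4/146 = 0.0273973
Lp = 86.1 + 10*log10(0.0273973) = 70.477 dB


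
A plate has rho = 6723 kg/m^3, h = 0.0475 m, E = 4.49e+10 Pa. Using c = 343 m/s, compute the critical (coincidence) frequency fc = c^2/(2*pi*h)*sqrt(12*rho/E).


12*rho/E = 12*6723/4.49e+10 = 1.79679e-06
sqrt(12*rho/E) = sqrt(1.79679e-06) = 0.00134044
c^2/(2*pi*h) = 343^2/(2*pi*0.0475) = 394198
fc = 394198 * 0.00134044 = 528.4 Hz


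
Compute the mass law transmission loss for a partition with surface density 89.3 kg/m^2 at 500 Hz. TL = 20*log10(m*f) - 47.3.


m * f = 89.3 * 500 = 44650
20*log10(44650) = 92.9964 dB
TL = 92.9964 - 47.3 = 45.696 dB


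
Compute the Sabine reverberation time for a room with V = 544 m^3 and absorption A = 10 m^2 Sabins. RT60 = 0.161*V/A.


RT60 = 0.161 * 544 / 10 = 8.7584 s


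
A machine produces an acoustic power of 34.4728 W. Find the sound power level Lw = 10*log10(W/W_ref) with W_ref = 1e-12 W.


W / W_ref = 34.4728 / 1e-12 = 3.44728e+13
Lw = 10 * log10(3.44728e+13) = 135.37 dB


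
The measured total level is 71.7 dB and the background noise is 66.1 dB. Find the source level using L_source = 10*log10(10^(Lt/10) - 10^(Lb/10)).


10^(71.7/10) = 1.47911e+07
10^(66.1/10) = 4.0738e+06
Difference = 1.47911e+07 - 4.0738e+06 = 1.07173e+07
L_source = 10*log10(1.07173e+07) = 70.301 dB


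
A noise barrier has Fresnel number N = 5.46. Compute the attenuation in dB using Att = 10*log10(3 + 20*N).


3 + 20*N = 3 + 20*5.46 = 112.2
Att = 10*log10(112.2) = 20.5 dB


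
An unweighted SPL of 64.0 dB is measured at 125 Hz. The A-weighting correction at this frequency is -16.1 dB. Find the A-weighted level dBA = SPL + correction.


A-weighting table: 125 Hz -> -16.1 dB correction
SPL_A = SPL + correction = 64.0 + (-16.1) = 47.9 dBA


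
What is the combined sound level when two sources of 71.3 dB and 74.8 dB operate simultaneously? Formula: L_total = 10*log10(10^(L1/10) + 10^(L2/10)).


10^(71.3/10) = 1.34896e+07
10^(74.8/10) = 3.01995e+07
Sum = 1.34896e+07 + 3.01995e+07 = 4.36891e+07
L_total = 10*log10(4.36891e+07) = 76.404 dB


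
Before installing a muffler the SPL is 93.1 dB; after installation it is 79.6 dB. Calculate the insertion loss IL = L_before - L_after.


Insertion loss = SPL without muffler - SPL with muffler
IL = 93.1 - 79.6 = 13.5 dB


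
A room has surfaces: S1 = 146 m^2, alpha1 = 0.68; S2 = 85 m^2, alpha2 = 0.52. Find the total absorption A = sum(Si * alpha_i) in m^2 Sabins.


146 * 0.68 = 99.28
85 * 0.52 = 44.2
A_total = 99.28 + 44.2 = 143.48 m^2


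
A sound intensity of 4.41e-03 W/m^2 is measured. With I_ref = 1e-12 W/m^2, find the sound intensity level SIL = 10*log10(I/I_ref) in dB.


I / I_ref = 4.41e-03 / 1e-12 = 4.41e+09
SIL = 10 * log10(4.41e+09) = 96.444 dB


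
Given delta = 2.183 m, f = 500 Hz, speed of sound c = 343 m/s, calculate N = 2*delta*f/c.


N = 2*delta*f/c = 2*delta/lambda, where lambda = c/f
lambda = 343 / 500 = 0.686 m
N = 2 * 2.183 / 0.686 = 6.3644


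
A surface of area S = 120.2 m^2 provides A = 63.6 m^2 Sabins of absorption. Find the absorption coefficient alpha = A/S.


Absorption coefficient = absorbed power / incident power
alpha = A / S = 63.6 / 120.2 = 0.52912


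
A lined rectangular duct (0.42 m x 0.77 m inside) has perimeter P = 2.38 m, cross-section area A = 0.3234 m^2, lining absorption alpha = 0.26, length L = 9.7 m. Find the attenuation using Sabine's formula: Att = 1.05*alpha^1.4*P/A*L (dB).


alpha^1.4 = 0.26^1.4 = 0.151692
Attenuation rate = 1.05 * alpha^1.4 * P / A
= 1.05 * 0.151692 * 2.38 / 0.3234 = 1.17217 dB/m
Total Att = 1.17217 * 9.7 = 11.37 dB


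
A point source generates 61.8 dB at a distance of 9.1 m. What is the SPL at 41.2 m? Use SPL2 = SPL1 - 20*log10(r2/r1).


r2/r1 = 41.2/9.1 = 4.52747
Correction = 20*log10(4.52747) = 13.1171 dB
SPL2 = 61.8 - 13.1171 = 48.683 dB


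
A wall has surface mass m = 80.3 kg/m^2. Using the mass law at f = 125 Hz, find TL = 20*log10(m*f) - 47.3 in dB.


m * f = 80.3 * 125 = 10037.5
20*log10(10037.5) = 80.0325 dB
TL = 80.0325 - 47.3 = 32.733 dB


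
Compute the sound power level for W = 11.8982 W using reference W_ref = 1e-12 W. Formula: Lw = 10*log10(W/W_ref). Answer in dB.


W / W_ref = 11.8982 / 1e-12 = 1.18982e+13
Lw = 10 * log10(1.18982e+13) = 130.75 dB


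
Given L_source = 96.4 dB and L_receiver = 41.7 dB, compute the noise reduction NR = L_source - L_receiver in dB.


NR = L_source - L_receiver (difference between source and receiving room levels)
NR = 96.4 - 41.7 = 54.7 dB


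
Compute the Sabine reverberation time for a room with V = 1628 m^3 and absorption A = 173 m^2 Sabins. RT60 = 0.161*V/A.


RT60 = 0.161 * 1628 / 173 = 1.5151 s


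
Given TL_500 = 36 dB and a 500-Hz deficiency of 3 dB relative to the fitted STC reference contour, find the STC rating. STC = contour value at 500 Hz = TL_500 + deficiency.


By ASTM E413, STC = value of the fitted reference contour at 500 Hz.
Contour value at 500 Hz = TL_500 + deficiency = 36 + 3 = 39
STC = 39


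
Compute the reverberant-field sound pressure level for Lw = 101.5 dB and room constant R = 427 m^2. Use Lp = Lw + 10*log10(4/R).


4/R = 4/427 = 0.00936768
Lp = 101.5 + 10*log10(0.00936768) = 81.216 dB


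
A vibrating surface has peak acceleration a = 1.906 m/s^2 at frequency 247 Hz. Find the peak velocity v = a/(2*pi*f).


omega = 2*pi*f = 2*pi*247 = 1551.95 rad/s
v = a / omega = 1.906 / 1551.95 = 0.0012281 m/s


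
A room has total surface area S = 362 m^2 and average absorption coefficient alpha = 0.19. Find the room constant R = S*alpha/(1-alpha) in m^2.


R = 362 * 0.19 / (1 - 0.19) = 84.914 m^2


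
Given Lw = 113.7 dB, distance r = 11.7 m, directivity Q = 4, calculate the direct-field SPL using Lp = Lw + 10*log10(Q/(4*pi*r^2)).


4*pi*r^2 = 4*pi*11.7^2 = 1720.21 m^2
Q / (4*pi*r^2) = 4 / 1720.21 = 0.0023253
Lp = 113.7 + 10*log10(0.0023253) = 87.365 dB


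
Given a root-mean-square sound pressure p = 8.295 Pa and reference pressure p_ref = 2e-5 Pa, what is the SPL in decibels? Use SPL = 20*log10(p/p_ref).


p / p_ref = 8.295 / 2e-5 = 414750
SPL = 20 * log10(414750) = 112.36 dB


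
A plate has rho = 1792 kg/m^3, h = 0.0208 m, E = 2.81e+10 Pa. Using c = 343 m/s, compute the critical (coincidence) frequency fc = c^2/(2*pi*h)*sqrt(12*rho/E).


12*rho/E = 12*1792/2.81e+10 = 7.65267e-07
sqrt(12*rho/E) = sqrt(7.65267e-07) = 0.000874795
c^2/(2*pi*h) = 343^2/(2*pi*0.0208) = 900212
fc = 900212 * 0.000874795 = 787.5 Hz


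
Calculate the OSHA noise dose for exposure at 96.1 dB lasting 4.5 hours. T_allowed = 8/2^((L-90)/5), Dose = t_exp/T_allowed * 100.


T_allowed = 8 / 2^((96.1 - 90)/5) = 3.43426 hr
Dose = 4.5 / 3.43426 * 100 = 131.03 %


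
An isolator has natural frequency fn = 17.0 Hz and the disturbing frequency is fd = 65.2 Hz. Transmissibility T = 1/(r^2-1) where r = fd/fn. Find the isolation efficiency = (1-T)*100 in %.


r = 65.2 / 17.0 = 3.83529
r^2 - 1 = 3.83529^2 - 1 = 13.7094
T = 1/13.7094 = 0.0729427
Efficiency = (1 - 0.0729427)*100 = 92.706 %


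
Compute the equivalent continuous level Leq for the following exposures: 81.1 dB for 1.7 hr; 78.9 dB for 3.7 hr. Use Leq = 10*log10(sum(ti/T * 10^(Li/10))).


T_total = 1.7 + 3.7 = 5.4 hr
(1.7/5.4) * 10^(81.1/10) = 4.0556e+07
(3.7/5.4) * 10^(78.9/10) = 5.31873e+07
Sum = 4.0556e+07 + 5.31873e+07 = 9.37433e+07
Leq = 10*log10(9.37433e+07) = 79.719 dB


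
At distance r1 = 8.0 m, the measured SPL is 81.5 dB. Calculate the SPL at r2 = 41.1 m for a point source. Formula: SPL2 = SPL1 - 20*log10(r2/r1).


r2/r1 = 41.1/8.0 = 5.1375
Correction = 20*log10(5.1375) = 14.215 dB
SPL2 = 81.5 - 14.215 = 67.285 dB


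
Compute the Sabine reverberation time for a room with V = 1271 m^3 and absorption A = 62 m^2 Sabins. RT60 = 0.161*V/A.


RT60 = 0.161 * 1271 / 62 = 3.3005 s


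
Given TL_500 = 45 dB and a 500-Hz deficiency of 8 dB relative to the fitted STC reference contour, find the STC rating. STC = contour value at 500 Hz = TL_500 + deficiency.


By ASTM E413, STC = value of the fitted reference contour at 500 Hz.
Contour value at 500 Hz = TL_500 + deficiency = 45 + 8 = 53
STC = 53


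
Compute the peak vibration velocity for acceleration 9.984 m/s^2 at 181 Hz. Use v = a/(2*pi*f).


omega = 2*pi*f = 2*pi*181 = 1137.26 rad/s
v = a / omega = 9.984 / 1137.26 = 0.008779 m/s


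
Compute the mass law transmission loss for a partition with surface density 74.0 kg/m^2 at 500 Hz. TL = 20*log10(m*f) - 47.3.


m * f = 74.0 * 500 = 37000
20*log10(37000) = 91.364 dB
TL = 91.364 - 47.3 = 44.064 dB


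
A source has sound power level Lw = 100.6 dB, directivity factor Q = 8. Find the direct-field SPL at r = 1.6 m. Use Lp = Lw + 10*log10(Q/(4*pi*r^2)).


4*pi*r^2 = 4*pi*1.6^2 = 32.1699 m^2
Q / (4*pi*r^2) = 8 / 32.1699 = 0.24868
Lp = 100.6 + 10*log10(0.24868) = 94.556 dB


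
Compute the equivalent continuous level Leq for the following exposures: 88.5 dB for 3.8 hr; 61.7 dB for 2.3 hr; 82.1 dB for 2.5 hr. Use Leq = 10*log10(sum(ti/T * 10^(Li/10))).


T_total = 3.8 + 2.3 + 2.5 = 8.6 hr
(3.8/8.6) * 10^(88.5/10) = 3.12813e+08
(2.3/8.6) * 10^(61.7/10) = 395575
(2.5/8.6) * 10^(82.1/10) = 4.71456e+07
Sum = 3.12813e+08 + 395575 + 4.71456e+07 = 3.60354e+08
Leq = 10*log10(3.60354e+08) = 85.567 dB


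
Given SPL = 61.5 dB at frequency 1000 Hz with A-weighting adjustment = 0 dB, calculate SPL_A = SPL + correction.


A-weighting table: 1000 Hz -> 0 dB correction
SPL_A = SPL + correction = 61.5 + (0) = 61.5 dBA


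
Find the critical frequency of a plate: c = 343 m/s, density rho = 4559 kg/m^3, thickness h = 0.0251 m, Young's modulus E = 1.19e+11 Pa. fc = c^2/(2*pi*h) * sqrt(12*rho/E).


12*rho/E = 12*4559/1.19e+11 = 4.59731e-07
sqrt(12*rho/E) = sqrt(4.59731e-07) = 0.000678035
c^2/(2*pi*h) = 343^2/(2*pi*0.0251) = 745993
fc = 745993 * 0.000678035 = 505.81 Hz


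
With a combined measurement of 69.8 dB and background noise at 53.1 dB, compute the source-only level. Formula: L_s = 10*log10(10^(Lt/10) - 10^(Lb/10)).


10^(69.8/10) = 9.54993e+06
10^(53.1/10) = 204174
Difference = 9.54993e+06 - 204174 = 9.34576e+06
L_source = 10*log10(9.34576e+06) = 69.706 dB


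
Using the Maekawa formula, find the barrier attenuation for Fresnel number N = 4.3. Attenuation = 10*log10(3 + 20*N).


3 + 20*N = 3 + 20*4.3 = 89
Att = 10*log10(89) = 19.494 dB


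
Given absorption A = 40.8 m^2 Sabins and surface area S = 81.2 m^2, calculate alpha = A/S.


Absorption coefficient = absorbed power / incident power
alpha = A / S = 40.8 / 81.2 = 0.50246


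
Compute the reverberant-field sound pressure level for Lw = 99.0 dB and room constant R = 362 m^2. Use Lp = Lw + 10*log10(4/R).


4/R = 4/362 = 0.0110497
Lp = 99.0 + 10*log10(0.0110497) = 79.434 dB


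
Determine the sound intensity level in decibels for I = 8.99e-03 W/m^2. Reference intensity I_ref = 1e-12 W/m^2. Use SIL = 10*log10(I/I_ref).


I / I_ref = 8.99e-03 / 1e-12 = 8.99e+09
SIL = 10 * log10(8.99e+09) = 99.538 dB


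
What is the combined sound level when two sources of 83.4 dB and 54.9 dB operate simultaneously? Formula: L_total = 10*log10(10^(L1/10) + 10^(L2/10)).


10^(83.4/10) = 2.18776e+08
10^(54.9/10) = 309030
Sum = 2.18776e+08 + 309030 = 2.19085e+08
L_total = 10*log10(2.19085e+08) = 83.406 dB


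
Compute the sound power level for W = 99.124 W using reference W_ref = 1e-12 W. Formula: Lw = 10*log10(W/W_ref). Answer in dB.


W / W_ref = 99.124 / 1e-12 = 9.9124e+13
Lw = 10 * log10(9.9124e+13) = 139.96 dB


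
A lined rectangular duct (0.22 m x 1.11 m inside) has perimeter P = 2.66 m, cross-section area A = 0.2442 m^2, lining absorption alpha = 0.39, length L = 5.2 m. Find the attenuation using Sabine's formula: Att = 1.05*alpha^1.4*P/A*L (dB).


alpha^1.4 = 0.39^1.4 = 0.267603
Attenuation rate = 1.05 * alpha^1.4 * P / A
= 1.05 * 0.267603 * 2.66 / 0.2442 = 3.06067 dB/m
Total Att = 3.06067 * 5.2 = 15.915 dB


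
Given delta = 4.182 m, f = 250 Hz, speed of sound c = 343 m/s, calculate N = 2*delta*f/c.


N = 2*delta*f/c = 2*delta/lambda, where lambda = c/f
lambda = 343 / 250 = 1.372 m
N = 2 * 4.182 / 1.372 = 6.0962


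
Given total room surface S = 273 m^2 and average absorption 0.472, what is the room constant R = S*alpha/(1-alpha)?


R = 273 * 0.472 / (1 - 0.472) = 244.05 m^2


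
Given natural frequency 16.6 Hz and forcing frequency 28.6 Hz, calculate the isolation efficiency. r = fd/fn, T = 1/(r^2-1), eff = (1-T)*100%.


r = 28.6 / 16.6 = 1.72289
r^2 - 1 = 1.72289^2 - 1 = 1.96835
T = 1/1.96835 = 0.50804
Efficiency = (1 - 0.50804)*100 = 49.196 %


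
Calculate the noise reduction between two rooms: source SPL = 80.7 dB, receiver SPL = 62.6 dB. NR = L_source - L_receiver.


NR = L_source - L_receiver (difference between source and receiving room levels)
NR = 80.7 - 62.6 = 18.1 dB


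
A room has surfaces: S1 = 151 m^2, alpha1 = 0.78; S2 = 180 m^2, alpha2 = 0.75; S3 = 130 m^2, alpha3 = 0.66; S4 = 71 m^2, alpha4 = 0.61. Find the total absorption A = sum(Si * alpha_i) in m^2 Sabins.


151 * 0.78 = 117.78
180 * 0.75 = 135
130 * 0.66 = 85.8
71 * 0.61 = 43.31
A_total = 117.78 + 135 + 85.8 + 43.31 = 381.89 m^2


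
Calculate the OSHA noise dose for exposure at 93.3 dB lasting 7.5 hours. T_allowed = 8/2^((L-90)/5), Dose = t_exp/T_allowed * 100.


T_allowed = 8 / 2^((93.3 - 90)/5) = 5.06303 hr
Dose = 7.5 / 5.06303 * 100 = 148.13 %


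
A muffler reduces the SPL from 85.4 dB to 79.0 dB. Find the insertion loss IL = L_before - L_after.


Insertion loss = SPL without muffler - SPL with muffler
IL = 85.4 - 79.0 = 6.4 dB


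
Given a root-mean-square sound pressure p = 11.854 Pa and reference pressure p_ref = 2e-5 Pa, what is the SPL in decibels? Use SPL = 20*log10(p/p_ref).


p / p_ref = 11.854 / 2e-5 = 592700
SPL = 20 * log10(592700) = 115.46 dB


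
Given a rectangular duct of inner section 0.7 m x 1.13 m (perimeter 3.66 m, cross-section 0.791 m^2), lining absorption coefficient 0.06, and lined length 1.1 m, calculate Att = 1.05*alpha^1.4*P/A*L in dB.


alpha^1.4 = 0.06^1.4 = 0.0194721
Attenuation rate = 1.05 * alpha^1.4 * P / A
= 1.05 * 0.0194721 * 3.66 / 0.791 = 0.0946034 dB/m
Total Att = 0.0946034 * 1.1 = 0.10406 dB


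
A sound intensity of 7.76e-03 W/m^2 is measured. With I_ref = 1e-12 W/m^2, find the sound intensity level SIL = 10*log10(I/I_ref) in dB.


I / I_ref = 7.76e-03 / 1e-12 = 7.76e+09
SIL = 10 * log10(7.76e+09) = 98.899 dB
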